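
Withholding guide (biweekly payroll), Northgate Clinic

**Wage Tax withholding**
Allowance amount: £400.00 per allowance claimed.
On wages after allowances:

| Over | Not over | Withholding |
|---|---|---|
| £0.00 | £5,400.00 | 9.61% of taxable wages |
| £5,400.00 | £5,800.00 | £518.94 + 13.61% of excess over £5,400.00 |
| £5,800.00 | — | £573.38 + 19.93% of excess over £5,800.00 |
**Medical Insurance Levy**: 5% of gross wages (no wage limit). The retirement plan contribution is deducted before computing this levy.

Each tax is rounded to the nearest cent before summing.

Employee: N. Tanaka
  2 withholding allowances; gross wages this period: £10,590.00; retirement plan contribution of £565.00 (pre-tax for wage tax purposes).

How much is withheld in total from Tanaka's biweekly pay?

£1,757.23

Wage Tax: taxable = £10,590.00 − £565.00 − 2×£400.00 = £9,225.00
  £573.38 + 19.93% × (£9,225.00 − £5,800.00) = £573.38 + 19.93% × £3,425.00 = £1,255.98
Medical Insurance Levy: 5% × £10,025.00 = £501.25
Total: £1,255.98 + £501.25 = £1,757.23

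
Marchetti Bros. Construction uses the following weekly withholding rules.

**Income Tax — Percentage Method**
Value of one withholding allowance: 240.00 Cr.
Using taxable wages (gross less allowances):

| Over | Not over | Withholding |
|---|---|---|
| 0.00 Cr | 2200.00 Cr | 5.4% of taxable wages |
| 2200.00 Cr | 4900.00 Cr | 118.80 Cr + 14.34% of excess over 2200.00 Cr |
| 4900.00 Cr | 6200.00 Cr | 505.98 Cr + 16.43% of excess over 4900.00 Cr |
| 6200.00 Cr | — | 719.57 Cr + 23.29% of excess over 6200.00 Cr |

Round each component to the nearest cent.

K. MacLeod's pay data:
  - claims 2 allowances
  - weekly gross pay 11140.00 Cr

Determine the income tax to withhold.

1758.30 Cr

Income Tax: taxable = 11140.00 Cr − 2×240.00 Cr = 10660.00 Cr
  719.57 Cr + 23.29% × (10660.00 Cr − 6200.00 Cr) = 719.57 Cr + 23.29% × 4460.00 Cr = 1758.30 Cr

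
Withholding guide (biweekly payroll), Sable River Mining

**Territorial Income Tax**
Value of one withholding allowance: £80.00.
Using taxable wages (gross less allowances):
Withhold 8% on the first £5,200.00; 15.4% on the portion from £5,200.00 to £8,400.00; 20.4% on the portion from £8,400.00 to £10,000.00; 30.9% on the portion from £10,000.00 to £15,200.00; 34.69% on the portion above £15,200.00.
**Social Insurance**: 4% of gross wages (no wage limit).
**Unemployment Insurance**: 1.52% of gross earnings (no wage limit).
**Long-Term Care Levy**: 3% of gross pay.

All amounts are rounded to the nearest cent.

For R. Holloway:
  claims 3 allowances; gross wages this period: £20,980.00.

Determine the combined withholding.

£6,551.33

Territorial Income Tax: taxable = £20,980.00 − 3×£80.00 = £20,740.00
  £2,842.00 + 34.69% × (£20,740.00 − £15,200.00) = £2,842.00 + 34.69% × £5,540.00 = £4,763.83
Social Insurance: 4% × £20,980.00 = £839.20
Unemployment Insurance: 1.52% × £20,980.00 = £318.90
Long-Term Care Levy: 3% × £20,980.00 = £629.40
Total: £4,763.83 + £839.20 + £318.90 + £629.40 = £6,551.33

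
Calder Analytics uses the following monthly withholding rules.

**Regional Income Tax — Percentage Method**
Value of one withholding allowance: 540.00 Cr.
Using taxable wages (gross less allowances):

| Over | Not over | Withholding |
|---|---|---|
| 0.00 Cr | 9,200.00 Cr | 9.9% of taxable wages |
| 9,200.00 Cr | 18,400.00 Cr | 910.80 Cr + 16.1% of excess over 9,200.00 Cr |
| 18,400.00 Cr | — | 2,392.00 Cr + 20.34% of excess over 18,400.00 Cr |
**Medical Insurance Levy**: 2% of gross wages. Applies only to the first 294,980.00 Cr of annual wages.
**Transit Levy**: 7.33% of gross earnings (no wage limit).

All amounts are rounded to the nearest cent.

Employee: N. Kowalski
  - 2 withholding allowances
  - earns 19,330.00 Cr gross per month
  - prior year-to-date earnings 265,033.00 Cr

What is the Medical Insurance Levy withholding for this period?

Medical Insurance Levy: 2% × 19,330.00 Cr = 386.60 Cr

386.60 Cr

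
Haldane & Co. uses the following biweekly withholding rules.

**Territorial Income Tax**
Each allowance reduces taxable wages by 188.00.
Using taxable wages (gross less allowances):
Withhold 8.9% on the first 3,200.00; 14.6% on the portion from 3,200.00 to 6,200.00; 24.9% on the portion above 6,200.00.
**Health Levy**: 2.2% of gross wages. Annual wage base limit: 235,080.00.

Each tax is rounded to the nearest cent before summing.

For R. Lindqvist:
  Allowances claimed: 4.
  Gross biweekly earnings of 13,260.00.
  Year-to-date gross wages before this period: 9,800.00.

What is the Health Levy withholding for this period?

291.72

Health Levy: 2.2% × 13,260.00 = 291.72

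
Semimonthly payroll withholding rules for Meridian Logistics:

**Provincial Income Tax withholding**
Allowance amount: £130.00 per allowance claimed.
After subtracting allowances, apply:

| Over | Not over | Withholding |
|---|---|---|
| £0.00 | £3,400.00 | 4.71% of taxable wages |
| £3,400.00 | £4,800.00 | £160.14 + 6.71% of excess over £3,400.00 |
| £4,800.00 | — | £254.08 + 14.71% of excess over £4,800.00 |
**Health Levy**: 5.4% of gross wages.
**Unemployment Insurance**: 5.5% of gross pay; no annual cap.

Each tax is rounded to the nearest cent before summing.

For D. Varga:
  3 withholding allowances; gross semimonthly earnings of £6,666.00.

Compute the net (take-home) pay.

Provincial Income Tax: taxable = £6,666.00 − 3×£130.00 = £6,276.00
  £254.08 + 14.71% × (£6,276.00 − £4,800.00) = £254.08 + 14.71% × £1,476.00 = £471.20
Health Levy: 5.4% × £6,666.00 = £359.96
Unemployment Insurance: 5.5% × £6,666.00 = £366.63
Total withheld: £471.20 + £359.96 + £366.63 = £1,197.79
Net pay: £6,666.00 − £1,197.79 = £5,468.21

£5,468.21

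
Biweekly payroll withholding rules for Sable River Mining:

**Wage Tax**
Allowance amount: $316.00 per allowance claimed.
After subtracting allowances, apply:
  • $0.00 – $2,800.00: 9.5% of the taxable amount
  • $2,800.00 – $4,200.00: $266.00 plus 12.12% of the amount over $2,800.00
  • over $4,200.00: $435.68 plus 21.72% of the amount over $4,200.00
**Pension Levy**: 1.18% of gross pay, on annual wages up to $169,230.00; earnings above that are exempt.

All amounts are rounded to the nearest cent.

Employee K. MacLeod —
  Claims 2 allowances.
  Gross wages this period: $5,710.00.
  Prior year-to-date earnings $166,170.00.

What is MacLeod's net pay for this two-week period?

$5,047.51

Wage Tax: taxable = $5,710.00 − 2×$316.00 = $5,078.00
  $435.68 + 21.72% × ($5,078.00 − $4,200.00) = $435.68 + 21.72% × $878.00 = $626.38
Pension Levy: cap $169,230.00 − YTD $166,170.00 = $3,060.00 subject; 1.18% × $3,060.00 = $36.11
Total withheld: $626.38 + $36.11 = $662.49
Net pay: $5,710.00 − $662.49 = $5,047.51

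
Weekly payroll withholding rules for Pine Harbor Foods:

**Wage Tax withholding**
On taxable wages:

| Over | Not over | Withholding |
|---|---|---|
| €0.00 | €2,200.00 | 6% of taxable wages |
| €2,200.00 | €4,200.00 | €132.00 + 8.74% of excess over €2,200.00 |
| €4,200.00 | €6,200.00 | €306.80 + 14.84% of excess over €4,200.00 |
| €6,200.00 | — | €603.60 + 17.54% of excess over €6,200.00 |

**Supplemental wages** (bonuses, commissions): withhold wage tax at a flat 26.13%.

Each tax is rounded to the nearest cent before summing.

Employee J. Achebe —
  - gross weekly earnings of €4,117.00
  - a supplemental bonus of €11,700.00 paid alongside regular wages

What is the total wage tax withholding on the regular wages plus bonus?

Wage Tax: taxable = €4,117.00
  €132.00 + 8.74% × (€4,117.00 − €2,200.00) = €132.00 + 8.74% × €1,917.00 = €299.55
Supplemental (26.13% flat on bonus): 26.13% × €11,700.00 = €3,057.21
Total wage tax: €299.55 + €3,057.21 = €3,356.76

€3,356.76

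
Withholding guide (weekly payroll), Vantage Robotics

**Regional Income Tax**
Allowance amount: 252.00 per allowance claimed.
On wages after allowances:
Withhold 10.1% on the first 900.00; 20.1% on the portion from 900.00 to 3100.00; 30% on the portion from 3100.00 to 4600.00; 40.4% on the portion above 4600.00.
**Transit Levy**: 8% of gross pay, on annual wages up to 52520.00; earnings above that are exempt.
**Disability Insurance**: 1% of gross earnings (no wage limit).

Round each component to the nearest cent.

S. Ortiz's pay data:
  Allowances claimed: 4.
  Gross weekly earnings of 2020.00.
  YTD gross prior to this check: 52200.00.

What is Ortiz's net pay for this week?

Regional Income Tax: taxable = 2020.00 − 4×252.00 = 1012.00
  90.90 + 20.1% × (1012.00 − 900.00) = 90.90 + 20.1% × 112.00 = 113.41
Transit Levy: cap 52520.00 − YTD 52200.00 = 320.00 subject; 8% × 320.00 = 25.60
Disability Insurance: 1% × 2020.00 = 20.20
Total withheld: 113.41 + 25.60 + 20.20 = 159.21
Net pay: 2020.00 − 159.21 = 1860.79

1860.79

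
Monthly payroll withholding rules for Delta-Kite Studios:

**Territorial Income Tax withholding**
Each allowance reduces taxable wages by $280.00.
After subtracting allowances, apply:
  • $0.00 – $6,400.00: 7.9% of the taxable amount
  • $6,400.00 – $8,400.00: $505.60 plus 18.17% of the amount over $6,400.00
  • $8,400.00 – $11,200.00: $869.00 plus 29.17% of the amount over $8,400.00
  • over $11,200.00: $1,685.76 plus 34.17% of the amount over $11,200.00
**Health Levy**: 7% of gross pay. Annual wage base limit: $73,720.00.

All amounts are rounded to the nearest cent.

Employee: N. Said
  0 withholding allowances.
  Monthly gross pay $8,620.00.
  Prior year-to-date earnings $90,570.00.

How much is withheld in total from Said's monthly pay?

$933.17

Territorial Income Tax: taxable = $8,620.00
  $869.00 + 29.17% × ($8,620.00 − $8,400.00) = $869.00 + 29.17% × $220.00 = $933.17
Health Levy: YTD $90,570.00 ≥ cap $73,720.00 → $0.00
Total: $933.17 + $0.00 = $933.17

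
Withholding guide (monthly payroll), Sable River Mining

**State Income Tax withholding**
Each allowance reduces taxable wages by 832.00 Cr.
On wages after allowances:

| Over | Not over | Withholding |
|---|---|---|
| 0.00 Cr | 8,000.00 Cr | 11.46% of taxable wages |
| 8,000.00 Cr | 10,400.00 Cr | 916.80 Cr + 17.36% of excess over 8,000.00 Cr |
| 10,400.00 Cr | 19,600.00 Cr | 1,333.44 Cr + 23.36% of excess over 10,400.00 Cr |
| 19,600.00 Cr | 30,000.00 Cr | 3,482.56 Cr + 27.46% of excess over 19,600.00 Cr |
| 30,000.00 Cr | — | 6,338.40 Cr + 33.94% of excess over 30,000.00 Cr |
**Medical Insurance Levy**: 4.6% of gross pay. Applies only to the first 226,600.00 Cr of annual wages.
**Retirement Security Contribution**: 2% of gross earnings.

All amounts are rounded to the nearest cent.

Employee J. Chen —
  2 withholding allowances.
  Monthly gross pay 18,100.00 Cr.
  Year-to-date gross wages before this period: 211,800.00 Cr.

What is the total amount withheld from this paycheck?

State Income Tax: taxable = 18,100.00 Cr − 2×832.00 Cr = 16,436.00 Cr
  1,333.44 Cr + 23.36% × (16,436.00 Cr − 10,400.00 Cr) = 1,333.44 Cr + 23.36% × 6,036.00 Cr = 2,743.45 Cr
Medical Insurance Levy: cap 226,600.00 Cr − YTD 211,800.00 Cr = 14,800.00 Cr subject; 4.6% × 14,800.00 Cr = 680.80 Cr
Retirement Security Contribution: 2% × 18,100.00 Cr = 362.00 Cr
Total: 2,743.45 Cr + 680.80 Cr + 362.00 Cr = 3,786.25 Cr

3,786.25 Cr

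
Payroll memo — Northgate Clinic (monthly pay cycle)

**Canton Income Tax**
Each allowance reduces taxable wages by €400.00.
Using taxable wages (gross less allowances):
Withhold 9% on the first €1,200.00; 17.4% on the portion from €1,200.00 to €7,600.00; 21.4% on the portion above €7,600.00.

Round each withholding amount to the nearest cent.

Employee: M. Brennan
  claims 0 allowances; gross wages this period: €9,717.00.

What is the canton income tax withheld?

€1,674.64

Canton Income Tax: taxable = €9,717.00
  €1,221.60 + 21.4% × (€9,717.00 − €7,600.00) = €1,221.60 + 21.4% × €2,117.00 = €1,674.64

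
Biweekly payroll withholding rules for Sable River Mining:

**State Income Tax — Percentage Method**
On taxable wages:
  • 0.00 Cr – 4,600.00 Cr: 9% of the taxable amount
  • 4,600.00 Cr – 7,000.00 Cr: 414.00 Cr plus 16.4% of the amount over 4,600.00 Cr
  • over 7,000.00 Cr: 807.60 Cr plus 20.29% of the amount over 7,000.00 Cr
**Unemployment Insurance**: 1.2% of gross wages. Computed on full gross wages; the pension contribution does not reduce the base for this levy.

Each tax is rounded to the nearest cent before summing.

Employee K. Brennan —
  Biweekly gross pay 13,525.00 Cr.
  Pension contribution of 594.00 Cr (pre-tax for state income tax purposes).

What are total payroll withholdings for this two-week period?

State Income Tax: taxable = 13,525.00 Cr − 594.00 Cr = 12,931.00 Cr
  807.60 Cr + 20.29% × (12,931.00 Cr − 7,000.00 Cr) = 807.60 Cr + 20.29% × 5,931.00 Cr = 2,011.00 Cr
Unemployment Insurance: 1.2% × 13,525.00 Cr = 162.30 Cr
Total: 2,011.00 Cr + 162.30 Cr = 2,173.30 Cr

2,173.30 Cr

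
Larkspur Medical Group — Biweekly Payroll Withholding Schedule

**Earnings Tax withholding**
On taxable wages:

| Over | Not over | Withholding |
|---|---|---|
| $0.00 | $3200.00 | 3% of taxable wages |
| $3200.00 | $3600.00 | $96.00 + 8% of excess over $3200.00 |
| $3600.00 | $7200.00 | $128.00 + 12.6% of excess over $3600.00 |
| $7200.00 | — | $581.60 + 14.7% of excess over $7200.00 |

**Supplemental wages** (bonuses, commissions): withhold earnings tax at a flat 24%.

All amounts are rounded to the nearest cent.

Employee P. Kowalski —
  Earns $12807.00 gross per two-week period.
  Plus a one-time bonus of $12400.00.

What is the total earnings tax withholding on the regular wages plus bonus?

$4381.83

Earnings Tax: taxable = $12807.00
  $581.60 + 14.7% × ($12807.00 − $7200.00) = $581.60 + 14.7% × $5607.00 = $1405.83
Supplemental (24% flat on bonus): 24% × $12400.00 = $2976.00
Total earnings tax: $1405.83 + $2976.00 = $4381.83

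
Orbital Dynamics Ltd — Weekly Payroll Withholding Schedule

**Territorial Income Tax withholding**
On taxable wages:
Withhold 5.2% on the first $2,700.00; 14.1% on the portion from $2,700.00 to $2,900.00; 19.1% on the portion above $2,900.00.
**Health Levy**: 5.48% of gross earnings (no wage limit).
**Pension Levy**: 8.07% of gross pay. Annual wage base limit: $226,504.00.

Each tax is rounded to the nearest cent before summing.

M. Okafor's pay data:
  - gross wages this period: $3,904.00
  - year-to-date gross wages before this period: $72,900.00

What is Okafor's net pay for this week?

Territorial Income Tax: taxable = $3,904.00
  $168.60 + 19.1% × ($3,904.00 − $2,900.00) = $168.60 + 19.1% × $1,004.00 = $360.36
Health Levy: 5.48% × $3,904.00 = $213.94
Pension Levy: 8.07% × $3,904.00 = $315.05
Total withheld: $360.36 + $213.94 + $315.05 = $889.35
Net pay: $3,904.00 − $889.35 = $3,014.65

$3,014.65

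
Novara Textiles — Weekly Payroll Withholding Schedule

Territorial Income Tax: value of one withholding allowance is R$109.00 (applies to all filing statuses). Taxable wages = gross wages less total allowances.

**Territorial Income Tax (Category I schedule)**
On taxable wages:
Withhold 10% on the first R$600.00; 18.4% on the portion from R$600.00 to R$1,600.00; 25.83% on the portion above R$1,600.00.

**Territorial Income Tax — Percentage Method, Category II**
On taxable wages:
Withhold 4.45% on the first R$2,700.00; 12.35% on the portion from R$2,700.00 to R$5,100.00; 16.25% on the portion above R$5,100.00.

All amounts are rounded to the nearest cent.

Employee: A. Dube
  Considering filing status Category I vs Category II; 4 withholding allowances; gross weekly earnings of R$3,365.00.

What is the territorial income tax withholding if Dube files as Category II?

Territorial Income Tax (Category II): taxable = R$3,365.00 − 4×R$109.00 = R$2,929.00
  R$120.15 + 12.35% × (R$2,929.00 − R$2,700.00) = R$120.15 + 12.35% × R$229.00 = R$148.43

R$148.43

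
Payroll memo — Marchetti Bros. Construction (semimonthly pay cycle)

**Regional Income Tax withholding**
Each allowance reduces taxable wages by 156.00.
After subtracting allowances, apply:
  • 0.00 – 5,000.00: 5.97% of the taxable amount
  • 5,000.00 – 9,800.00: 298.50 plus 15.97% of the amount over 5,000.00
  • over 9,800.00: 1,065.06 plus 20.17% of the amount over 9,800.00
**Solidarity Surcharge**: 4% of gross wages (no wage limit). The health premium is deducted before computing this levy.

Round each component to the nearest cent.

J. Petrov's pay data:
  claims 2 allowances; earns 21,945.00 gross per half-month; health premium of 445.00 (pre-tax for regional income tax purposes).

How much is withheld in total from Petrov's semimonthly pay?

Regional Income Tax: taxable = 21,945.00 − 445.00 − 2×156.00 = 21,188.00
  1,065.06 + 20.17% × (21,188.00 − 9,800.00) = 1,065.06 + 20.17% × 11,388.00 = 3,362.02
Solidarity Surcharge: 4% × 21,500.00 = 860.00
Total: 3,362.02 + 860.00 = 4,222.02

4,222.02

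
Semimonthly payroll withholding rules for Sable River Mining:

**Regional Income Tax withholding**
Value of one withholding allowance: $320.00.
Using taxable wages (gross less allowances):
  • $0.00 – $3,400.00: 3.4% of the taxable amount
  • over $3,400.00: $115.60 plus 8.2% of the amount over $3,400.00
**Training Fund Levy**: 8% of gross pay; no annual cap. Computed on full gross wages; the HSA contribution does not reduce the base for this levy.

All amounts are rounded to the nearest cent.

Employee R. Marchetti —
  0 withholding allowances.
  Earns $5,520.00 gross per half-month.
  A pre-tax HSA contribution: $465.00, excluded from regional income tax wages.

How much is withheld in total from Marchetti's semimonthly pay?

Regional Income Tax: taxable = $5,520.00 − $465.00 = $5,055.00
  $115.60 + 8.2% × ($5,055.00 − $3,400.00) = $115.60 + 8.2% × $1,655.00 = $251.31
Training Fund Levy: 8% × $5,520.00 = $441.60
Total: $251.31 + $441.60 = $692.91

$692.91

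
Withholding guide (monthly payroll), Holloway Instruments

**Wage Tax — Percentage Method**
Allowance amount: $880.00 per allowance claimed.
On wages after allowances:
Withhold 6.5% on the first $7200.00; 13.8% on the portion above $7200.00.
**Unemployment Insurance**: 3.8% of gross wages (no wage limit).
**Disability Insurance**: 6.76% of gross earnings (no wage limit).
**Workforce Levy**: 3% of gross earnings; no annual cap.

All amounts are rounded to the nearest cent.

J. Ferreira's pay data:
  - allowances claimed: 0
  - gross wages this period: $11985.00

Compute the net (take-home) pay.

$9231.50

Wage Tax: taxable = $11985.00
  $468.00 + 13.8% × ($11985.00 − $7200.00) = $468.00 + 13.8% × $4785.00 = $1128.33
Unemployment Insurance: 3.8% × $11985.00 = $455.43
Disability Insurance: 6.76% × $11985.00 = $810.19
Workforce Levy: 3% × $11985.00 = $359.55
Total withheld: $1128.33 + $455.43 + $810.19 + $359.55 = $2753.50
Net pay: $11985.00 − $2753.50 = $9231.50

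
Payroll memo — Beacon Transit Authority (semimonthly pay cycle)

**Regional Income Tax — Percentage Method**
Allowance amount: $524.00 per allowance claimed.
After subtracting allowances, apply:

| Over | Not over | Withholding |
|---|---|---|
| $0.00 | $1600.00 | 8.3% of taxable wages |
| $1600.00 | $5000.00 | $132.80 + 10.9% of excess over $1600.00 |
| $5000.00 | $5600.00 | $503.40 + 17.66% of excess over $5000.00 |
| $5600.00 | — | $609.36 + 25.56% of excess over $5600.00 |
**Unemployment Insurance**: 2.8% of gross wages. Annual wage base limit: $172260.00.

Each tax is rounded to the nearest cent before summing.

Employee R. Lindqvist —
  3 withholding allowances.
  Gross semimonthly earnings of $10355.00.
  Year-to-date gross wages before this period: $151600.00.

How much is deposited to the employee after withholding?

$8642.13

Regional Income Tax: taxable = $10355.00 − 3×$524.00 = $8783.00
  $609.36 + 25.56% × ($8783.00 − $5600.00) = $609.36 + 25.56% × $3183.00 = $1422.93
Unemployment Insurance: 2.8% × $10355.00 = $289.94
Total withheld: $1422.93 + $289.94 = $1712.87
Net pay: $10355.00 − $1712.87 = $8642.13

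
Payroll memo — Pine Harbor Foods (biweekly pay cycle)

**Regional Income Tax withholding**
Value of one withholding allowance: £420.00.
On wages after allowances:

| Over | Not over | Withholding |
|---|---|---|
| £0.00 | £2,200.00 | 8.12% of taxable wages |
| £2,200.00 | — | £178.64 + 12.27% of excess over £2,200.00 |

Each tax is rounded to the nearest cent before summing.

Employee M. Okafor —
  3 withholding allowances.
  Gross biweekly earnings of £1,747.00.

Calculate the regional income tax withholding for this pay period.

Regional Income Tax: taxable = £1,747.00 − 3×£420.00 = £487.00
  8.12% × £487.00 = £39.54

£39.54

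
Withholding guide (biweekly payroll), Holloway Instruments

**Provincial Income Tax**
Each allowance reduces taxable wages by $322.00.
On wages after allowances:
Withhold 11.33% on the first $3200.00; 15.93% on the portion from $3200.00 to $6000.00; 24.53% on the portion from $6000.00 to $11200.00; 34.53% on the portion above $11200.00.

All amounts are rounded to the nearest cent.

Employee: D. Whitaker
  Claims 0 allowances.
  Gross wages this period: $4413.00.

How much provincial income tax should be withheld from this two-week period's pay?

$555.79

Provincial Income Tax: taxable = $4413.00
  $362.56 + 15.93% × ($4413.00 − $3200.00) = $362.56 + 15.93% × $1213.00 = $555.79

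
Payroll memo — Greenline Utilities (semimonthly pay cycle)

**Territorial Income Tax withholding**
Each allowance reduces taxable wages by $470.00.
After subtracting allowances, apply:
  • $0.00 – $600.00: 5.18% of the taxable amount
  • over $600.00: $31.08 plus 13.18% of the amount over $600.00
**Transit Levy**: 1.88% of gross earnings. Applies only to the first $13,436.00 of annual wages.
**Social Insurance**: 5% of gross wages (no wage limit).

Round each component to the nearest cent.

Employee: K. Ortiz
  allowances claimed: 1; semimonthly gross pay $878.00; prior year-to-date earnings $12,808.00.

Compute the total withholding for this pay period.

Territorial Income Tax: taxable = $878.00 − 1×$470.00 = $408.00
  5.18% × $408.00 = $21.13
Transit Levy: cap $13,436.00 − YTD $12,808.00 = $628.00 subject; 1.88% × $628.00 = $11.81
Social Insurance: 5% × $878.00 = $43.90
Total: $21.13 + $11.81 + $43.90 = $76.84

$76.84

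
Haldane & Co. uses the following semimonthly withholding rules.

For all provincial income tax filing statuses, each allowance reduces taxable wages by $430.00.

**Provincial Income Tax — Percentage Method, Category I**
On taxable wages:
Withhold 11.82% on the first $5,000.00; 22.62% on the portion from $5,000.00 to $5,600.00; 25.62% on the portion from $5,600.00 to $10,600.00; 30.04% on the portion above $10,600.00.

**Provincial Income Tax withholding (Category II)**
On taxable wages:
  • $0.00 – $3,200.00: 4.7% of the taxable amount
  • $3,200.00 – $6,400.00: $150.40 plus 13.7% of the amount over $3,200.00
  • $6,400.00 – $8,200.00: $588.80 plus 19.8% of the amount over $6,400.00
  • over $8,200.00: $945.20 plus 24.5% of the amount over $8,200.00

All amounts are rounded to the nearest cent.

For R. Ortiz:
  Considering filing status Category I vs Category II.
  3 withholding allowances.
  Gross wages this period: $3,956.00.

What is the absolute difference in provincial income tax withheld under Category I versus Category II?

Provincial Income Tax (Category I): taxable = $3,956.00 − 3×$430.00 = $2,666.00
  11.82% × $2,666.00 = $315.12
Provincial Income Tax (Category II): taxable = $3,956.00 − 3×$430.00 = $2,666.00
  4.7% × $2,666.00 = $125.30
Difference: |$315.12 − $125.30| = $189.82 (higher under Category I)

$189.82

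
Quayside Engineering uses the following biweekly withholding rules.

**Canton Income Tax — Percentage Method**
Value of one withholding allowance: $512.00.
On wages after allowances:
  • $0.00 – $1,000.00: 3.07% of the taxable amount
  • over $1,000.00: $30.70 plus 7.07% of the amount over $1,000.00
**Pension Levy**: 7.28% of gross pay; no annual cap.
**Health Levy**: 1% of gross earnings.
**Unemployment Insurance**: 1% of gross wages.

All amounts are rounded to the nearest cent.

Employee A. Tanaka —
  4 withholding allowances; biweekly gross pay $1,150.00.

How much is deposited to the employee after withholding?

Canton Income Tax: taxable = $1,150.00 − 4×$512.00 = $-898.00
  Taxable ≤ 0 → $0.00
Pension Levy: 7.28% × $1,150.00 = $83.72
Health Levy: 1% × $1,150.00 = $11.50
Unemployment Insurance: 1% × $1,150.00 = $11.50
Total withheld: $0.00 + $83.72 + $11.50 + $11.50 = $106.72
Net pay: $1,150.00 − $106.72 = $1,043.28

$1,043.28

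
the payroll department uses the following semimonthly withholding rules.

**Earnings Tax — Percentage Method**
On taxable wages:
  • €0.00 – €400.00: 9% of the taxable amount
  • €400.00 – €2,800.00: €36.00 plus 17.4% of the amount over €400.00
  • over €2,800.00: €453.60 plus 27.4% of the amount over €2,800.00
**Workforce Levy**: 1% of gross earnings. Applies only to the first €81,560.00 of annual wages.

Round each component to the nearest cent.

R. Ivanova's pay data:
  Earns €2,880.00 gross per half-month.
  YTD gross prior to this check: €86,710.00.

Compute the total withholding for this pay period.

Earnings Tax: taxable = €2,880.00
  €453.60 + 27.4% × (€2,880.00 − €2,800.00) = €453.60 + 27.4% × €80.00 = €475.52
Workforce Levy: YTD €86,710.00 ≥ cap €81,560.00 → €0.00
Total: €475.52 + €0.00 = €475.52

€475.52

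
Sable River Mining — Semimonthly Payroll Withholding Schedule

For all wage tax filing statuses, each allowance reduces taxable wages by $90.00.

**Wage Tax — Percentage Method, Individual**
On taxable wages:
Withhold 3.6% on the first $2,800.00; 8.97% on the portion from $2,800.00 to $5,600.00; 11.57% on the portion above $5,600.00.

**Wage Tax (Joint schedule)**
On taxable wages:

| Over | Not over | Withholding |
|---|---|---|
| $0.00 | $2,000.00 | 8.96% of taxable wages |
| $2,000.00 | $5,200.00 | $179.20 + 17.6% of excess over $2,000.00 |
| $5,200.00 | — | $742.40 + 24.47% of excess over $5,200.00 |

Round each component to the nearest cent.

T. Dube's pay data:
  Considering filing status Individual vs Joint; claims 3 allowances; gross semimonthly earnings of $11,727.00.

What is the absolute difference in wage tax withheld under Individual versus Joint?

$1,243.88

Wage Tax (Individual): taxable = $11,727.00 − 3×$90.00 = $11,457.00
  $351.96 + 11.57% × ($11,457.00 − $5,600.00) = $351.96 + 11.57% × $5,857.00 = $1,029.61
Wage Tax (Joint): taxable = $11,727.00 − 3×$90.00 = $11,457.00
  $742.40 + 24.47% × ($11,457.00 − $5,200.00) = $742.40 + 24.47% × $6,257.00 = $2,273.49
Difference: |$1,029.61 − $2,273.49| = $1,243.88 (higher under Joint)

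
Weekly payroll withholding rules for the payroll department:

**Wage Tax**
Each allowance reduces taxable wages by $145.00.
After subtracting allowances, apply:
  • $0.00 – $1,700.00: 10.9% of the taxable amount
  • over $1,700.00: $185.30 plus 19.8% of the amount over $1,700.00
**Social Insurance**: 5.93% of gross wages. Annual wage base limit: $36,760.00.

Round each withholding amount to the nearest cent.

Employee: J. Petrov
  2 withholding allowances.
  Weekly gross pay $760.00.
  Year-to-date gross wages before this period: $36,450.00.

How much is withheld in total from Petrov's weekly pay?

$69.61

Wage Tax: taxable = $760.00 − 2×$145.00 = $470.00
  10.9% × $470.00 = $51.23
Social Insurance: cap $36,760.00 − YTD $36,450.00 = $310.00 subject; 5.93% × $310.00 = $18.38
Total: $51.23 + $18.38 = $69.61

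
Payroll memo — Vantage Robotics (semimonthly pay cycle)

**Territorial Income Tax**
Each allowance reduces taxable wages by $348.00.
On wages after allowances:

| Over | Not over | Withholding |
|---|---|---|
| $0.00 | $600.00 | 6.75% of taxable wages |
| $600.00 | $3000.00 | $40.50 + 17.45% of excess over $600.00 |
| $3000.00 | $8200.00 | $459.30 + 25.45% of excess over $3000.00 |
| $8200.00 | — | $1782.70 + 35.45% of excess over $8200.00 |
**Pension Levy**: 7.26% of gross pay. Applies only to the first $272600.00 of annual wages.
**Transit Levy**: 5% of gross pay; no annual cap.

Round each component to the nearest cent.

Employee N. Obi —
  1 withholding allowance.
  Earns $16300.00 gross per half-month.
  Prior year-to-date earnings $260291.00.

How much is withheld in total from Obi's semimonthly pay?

Territorial Income Tax: taxable = $16300.00 − 1×$348.00 = $15952.00
  $1782.70 + 35.45% × ($15952.00 − $8200.00) = $1782.70 + 35.45% × $7752.00 = $4530.78
Pension Levy: cap $272600.00 − YTD $260291.00 = $12309.00 subject; 7.26% × $12309.00 = $893.63
Transit Levy: 5% × $16300.00 = $815.00
Total: $4530.78 + $893.63 + $815.00 = $6239.41

$6239.41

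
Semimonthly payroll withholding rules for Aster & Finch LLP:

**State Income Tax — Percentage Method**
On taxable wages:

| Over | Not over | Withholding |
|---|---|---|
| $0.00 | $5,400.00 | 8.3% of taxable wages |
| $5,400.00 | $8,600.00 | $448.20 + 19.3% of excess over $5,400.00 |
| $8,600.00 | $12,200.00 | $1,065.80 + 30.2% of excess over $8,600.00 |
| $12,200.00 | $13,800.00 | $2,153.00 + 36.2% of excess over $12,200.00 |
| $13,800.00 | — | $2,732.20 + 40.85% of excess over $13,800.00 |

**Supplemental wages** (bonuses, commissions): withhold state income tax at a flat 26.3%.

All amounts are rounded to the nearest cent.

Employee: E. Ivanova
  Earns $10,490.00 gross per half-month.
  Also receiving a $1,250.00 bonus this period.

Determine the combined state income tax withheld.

State Income Tax: taxable = $10,490.00
  $1,065.80 + 30.2% × ($10,490.00 − $8,600.00) = $1,065.80 + 30.2% × $1,890.00 = $1,636.58
Supplemental (26.3% flat on bonus): 26.3% × $1,250.00 = $328.75
Total state income tax: $1,636.58 + $328.75 = $1,965.33

$1,965.33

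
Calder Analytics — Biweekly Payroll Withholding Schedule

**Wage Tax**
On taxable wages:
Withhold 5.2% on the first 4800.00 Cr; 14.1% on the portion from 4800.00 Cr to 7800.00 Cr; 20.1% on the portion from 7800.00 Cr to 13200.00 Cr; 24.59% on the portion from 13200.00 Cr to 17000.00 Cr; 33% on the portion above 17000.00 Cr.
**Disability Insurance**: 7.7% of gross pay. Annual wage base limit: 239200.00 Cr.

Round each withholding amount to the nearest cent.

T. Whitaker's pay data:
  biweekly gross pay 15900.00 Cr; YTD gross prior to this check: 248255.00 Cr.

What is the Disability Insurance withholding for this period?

0.00 Cr

Disability Insurance: YTD 248255.00 Cr ≥ cap 239200.00 Cr → 0.00 Cr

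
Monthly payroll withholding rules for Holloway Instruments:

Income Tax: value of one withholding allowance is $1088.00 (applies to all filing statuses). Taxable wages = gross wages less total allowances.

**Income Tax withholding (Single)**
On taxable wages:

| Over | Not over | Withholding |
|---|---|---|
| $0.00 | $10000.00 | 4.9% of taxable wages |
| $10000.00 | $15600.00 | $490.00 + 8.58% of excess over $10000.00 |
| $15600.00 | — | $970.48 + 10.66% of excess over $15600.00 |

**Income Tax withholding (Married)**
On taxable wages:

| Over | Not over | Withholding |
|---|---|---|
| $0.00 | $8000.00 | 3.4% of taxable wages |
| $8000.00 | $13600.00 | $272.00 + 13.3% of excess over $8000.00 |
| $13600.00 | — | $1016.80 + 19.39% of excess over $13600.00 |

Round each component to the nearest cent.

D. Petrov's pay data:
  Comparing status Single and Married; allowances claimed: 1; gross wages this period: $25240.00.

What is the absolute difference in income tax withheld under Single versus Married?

Income Tax (Single): taxable = $25240.00 − 1×$1088.00 = $24152.00
  $970.48 + 10.66% × ($24152.00 − $15600.00) = $970.48 + 10.66% × $8552.00 = $1882.12
Income Tax (Married): taxable = $25240.00 − 1×$1088.00 = $24152.00
  $1016.80 + 19.39% × ($24152.00 − $13600.00) = $1016.80 + 19.39% × $10552.00 = $3062.83
Difference: |$1882.12 − $3062.83| = $1180.71 (higher under Married)

$1180.71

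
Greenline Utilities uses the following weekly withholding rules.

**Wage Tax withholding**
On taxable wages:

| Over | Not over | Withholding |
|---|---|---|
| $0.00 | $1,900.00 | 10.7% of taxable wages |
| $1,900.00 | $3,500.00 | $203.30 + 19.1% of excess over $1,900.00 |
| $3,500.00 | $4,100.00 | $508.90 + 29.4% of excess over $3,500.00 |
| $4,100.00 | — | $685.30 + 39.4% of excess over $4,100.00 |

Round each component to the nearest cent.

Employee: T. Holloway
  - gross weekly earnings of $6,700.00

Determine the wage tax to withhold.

$1,709.70

Wage Tax: taxable = $6,700.00
  $685.30 + 39.4% × ($6,700.00 − $4,100.00) = $685.30 + 39.4% × $2,600.00 = $1,709.70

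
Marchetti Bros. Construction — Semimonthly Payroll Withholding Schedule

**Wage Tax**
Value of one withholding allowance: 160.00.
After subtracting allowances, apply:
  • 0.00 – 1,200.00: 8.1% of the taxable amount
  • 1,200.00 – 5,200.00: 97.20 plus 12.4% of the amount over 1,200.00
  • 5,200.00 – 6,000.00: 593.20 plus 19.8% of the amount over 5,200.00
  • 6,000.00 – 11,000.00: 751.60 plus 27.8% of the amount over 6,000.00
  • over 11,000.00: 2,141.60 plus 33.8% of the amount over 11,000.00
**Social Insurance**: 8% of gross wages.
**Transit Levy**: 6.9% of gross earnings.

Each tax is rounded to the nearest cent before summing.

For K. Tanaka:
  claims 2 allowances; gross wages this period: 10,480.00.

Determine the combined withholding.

Wage Tax: taxable = 10,480.00 − 2×160.00 = 10,160.00
  751.60 + 27.8% × (10,160.00 − 6,000.00) = 751.60 + 27.8% × 4,160.00 = 1,908.08
Social Insurance: 8% × 10,480.00 = 838.40
Transit Levy: 6.9% × 10,480.00 = 723.12
Total: 1,908.08 + 838.40 + 723.12 = 3,469.60

3,469.60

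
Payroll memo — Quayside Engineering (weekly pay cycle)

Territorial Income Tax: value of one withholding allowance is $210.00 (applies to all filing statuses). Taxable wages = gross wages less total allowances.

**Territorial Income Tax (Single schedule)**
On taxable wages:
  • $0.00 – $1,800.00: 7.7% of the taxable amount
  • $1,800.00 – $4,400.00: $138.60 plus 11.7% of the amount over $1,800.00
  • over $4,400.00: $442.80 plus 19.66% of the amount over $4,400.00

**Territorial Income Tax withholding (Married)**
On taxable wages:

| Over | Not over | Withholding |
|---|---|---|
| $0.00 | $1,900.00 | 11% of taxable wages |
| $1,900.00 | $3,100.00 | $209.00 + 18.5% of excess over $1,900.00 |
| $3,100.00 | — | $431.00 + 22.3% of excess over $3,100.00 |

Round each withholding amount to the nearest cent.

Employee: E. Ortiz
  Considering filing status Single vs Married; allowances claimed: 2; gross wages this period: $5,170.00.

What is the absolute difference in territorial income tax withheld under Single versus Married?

$287.34

Territorial Income Tax (Single): taxable = $5,170.00 − 2×$210.00 = $4,750.00
  $442.80 + 19.66% × ($4,750.00 − $4,400.00) = $442.80 + 19.66% × $350.00 = $511.61
Territorial Income Tax (Married): taxable = $5,170.00 − 2×$210.00 = $4,750.00
  $431.00 + 22.3% × ($4,750.00 − $3,100.00) = $431.00 + 22.3% × $1,650.00 = $798.95
Difference: |$511.61 − $798.95| = $287.34 (higher under Married)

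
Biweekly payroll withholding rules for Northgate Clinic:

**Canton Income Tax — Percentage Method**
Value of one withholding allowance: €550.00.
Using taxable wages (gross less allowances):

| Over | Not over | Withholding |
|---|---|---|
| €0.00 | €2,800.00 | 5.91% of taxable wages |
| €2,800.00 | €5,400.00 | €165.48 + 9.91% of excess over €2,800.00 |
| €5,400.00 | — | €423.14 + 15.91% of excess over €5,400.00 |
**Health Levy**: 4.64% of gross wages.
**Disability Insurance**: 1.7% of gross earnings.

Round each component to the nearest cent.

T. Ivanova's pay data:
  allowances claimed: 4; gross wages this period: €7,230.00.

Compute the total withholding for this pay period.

Canton Income Tax: taxable = €7,230.00 − 4×€550.00 = €5,030.00
  €165.48 + 9.91% × (€5,030.00 − €2,800.00) = €165.48 + 9.91% × €2,230.00 = €386.47
Health Levy: 4.64% × €7,230.00 = €335.47
Disability Insurance: 1.7% × €7,230.00 = €122.91
Total: €386.47 + €335.47 + €122.91 = €844.85

€844.85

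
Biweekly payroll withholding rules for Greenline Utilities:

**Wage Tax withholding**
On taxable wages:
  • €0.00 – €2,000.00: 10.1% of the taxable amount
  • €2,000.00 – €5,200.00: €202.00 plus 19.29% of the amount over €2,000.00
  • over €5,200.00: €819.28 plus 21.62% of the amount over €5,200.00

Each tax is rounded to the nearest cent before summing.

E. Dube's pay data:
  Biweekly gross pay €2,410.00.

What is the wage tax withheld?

Wage Tax: taxable = €2,410.00
  €202.00 + 19.29% × (€2,410.00 − €2,000.00) = €202.00 + 19.29% × €410.00 = €281.09

€281.09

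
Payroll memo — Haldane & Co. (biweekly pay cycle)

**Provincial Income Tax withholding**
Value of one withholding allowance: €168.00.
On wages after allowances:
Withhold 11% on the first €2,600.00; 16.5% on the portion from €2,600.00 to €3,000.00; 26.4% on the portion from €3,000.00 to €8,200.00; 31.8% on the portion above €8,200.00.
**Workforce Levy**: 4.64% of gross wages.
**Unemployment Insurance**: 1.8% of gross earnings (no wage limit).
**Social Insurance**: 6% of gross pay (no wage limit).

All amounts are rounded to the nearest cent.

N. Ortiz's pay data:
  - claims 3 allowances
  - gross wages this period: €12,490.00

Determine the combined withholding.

Provincial Income Tax: taxable = €12,490.00 − 3×€168.00 = €11,986.00
  €1,724.80 + 31.8% × (€11,986.00 − €8,200.00) = €1,724.80 + 31.8% × €3,786.00 = €2,928.75
Workforce Levy: 4.64% × €12,490.00 = €579.54
Unemployment Insurance: 1.8% × €12,490.00 = €224.82
Social Insurance: 6% × €12,490.00 = €749.40
Total: €2,928.75 + €579.54 + €224.82 + €749.40 = €4,482.51

€4,482.51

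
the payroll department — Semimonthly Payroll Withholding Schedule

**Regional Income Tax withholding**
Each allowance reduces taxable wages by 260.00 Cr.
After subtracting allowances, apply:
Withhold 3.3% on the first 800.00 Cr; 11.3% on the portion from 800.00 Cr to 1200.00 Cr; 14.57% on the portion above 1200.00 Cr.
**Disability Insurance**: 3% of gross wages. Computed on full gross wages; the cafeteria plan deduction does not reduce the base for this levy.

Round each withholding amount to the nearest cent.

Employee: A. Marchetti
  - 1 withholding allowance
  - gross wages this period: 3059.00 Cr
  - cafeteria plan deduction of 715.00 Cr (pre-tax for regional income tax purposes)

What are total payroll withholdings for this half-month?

292.17 Cr

Regional Income Tax: taxable = 3059.00 Cr − 715.00 Cr − 1×260.00 Cr = 2084.00 Cr
  71.60 Cr + 14.57% × (2084.00 Cr − 1200.00 Cr) = 71.60 Cr + 14.57% × 884.00 Cr = 200.40 Cr
Disability Insurance: 3% × 3059.00 Cr = 91.77 Cr
Total: 200.40 Cr + 91.77 Cr = 292.17 Cr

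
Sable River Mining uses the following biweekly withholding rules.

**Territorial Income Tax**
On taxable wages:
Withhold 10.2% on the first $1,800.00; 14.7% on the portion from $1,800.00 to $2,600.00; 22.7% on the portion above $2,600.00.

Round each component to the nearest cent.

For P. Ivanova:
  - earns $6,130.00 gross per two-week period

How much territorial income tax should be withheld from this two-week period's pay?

$1,102.51

Territorial Income Tax: taxable = $6,130.00
  $301.20 + 22.7% × ($6,130.00 − $2,600.00) = $301.20 + 22.7% × $3,530.00 = $1,102.51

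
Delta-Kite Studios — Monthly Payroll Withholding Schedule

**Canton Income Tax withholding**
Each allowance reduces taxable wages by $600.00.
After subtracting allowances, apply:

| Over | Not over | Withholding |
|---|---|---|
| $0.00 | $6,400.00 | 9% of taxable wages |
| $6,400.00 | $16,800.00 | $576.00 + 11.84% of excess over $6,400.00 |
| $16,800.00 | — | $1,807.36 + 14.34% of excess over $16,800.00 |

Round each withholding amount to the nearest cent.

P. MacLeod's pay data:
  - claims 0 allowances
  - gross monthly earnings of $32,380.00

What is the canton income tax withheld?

Canton Income Tax: taxable = $32,380.00
  $1,807.36 + 14.34% × ($32,380.00 − $16,800.00) = $1,807.36 + 14.34% × $15,580.00 = $4,041.53

$4,041.53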